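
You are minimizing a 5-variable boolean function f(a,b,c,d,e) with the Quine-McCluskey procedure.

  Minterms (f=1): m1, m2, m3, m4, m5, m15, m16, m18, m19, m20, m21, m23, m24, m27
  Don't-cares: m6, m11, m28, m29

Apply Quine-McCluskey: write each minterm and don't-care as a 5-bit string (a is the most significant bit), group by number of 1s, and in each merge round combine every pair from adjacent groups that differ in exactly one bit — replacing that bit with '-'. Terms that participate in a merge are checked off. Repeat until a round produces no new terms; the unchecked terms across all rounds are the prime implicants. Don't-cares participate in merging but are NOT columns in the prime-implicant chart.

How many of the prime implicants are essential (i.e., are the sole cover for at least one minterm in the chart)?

Round 0: 00001✓ 00010✓ 00011✓ 00100✓ 00101✓ 00110✓ 01011✓ 01111✓ 10000✓ 10010✓ 10011✓ 10100✓ 10101✓ 10111✓ 11000✓ 11011✓ 11100✓ 11101✓
Round 1: -0010✓ -0011✓ -0100✓ -0101✓ -1011✓ 0-011✓ 00-01 00-10 000-1 0001-✓ 001-0 0010-✓ 01-11 1-000✓ 1-011✓ 1-100✓ 1-101✓ 10-00✓ 10-11 100-0 1001-✓ 101-1 1010-✓ 11-00✓ 1110-✓
Round 2: --011 -001- -010- 1--00 1-10-
PIs = {--011, -001-, -010-, 00-01, 00-10, 000-1, 001-0, 01-11, 1--00, 1-10-, 10-11, 100-0, 101-1}
Coverage chart:
  m1: 00-01,000-1
  m2: -001-,00-10
  m3: --011,-001-,000-1
  m4: -010-,001-0
  m5: -010-,00-01
  m15: 01-11 ←essential
  m16: 1--00,100-0
  m18: -001-,100-0
  m19: --011,-001-,10-11
  m20: -010-,1--00,1-10-
  m21: -010-,1-10-,101-1
  m23: 10-11,101-1
  m24: 1--00 ←essential
  m27: --011 ←essential
Essential: --011, 01-11, 1--00

3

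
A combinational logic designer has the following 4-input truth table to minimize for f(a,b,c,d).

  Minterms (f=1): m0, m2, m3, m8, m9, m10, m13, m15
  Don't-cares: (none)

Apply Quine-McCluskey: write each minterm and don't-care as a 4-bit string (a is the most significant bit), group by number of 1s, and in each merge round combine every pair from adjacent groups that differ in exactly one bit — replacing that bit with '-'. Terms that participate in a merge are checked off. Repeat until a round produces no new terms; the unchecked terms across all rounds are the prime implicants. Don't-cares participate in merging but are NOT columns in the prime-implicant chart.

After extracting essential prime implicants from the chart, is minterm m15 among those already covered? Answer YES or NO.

YES

Round 0: 0000✓ 0010✓ 0011✓ 1000✓ 1001✓ 1010✓ 1101✓ 1111✓
Round 1: -000✓ -010✓ 00-0✓ 001- 1-01 10-0✓ 100- 11-1
Round 2: -0-0
PIs = {-0-0, 001-, 1-01, 100-, 11-1}
Coverage chart:
  m0: -0-0 ←essential
  m2: -0-0,001-
  m3: 001- ←essential
  m8: -0-0,100-
  m9: 1-01,100-
  m10: -0-0 ←essential
  m13: 1-01,11-1
  m15: 11-1 ←essential
Essential: -0-0, 001-, 11-1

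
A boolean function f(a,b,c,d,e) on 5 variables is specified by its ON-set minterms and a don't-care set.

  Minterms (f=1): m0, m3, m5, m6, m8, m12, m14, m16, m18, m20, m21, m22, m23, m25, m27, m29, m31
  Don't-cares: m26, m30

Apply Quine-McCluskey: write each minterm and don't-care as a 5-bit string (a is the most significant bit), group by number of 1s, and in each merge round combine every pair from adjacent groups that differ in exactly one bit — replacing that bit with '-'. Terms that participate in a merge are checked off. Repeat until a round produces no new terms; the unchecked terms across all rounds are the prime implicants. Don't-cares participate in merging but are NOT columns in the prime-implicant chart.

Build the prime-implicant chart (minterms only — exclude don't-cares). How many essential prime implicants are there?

4

[col 0] 00000*, 00011, 00101*, 00110*, 01000*, 01100*, 01110*, 10000*, 10010*, 10100*, 10101*, 10110*, 10111*, 11001*, 11010*, 11011*, 11101*, 11110*, 11111*
[col 1] -0000, -0101, -0110*, -1110*, 0-000, 0-110*, 01-00, 011-0, 1-010*, 1-101*, 1-110*, 1-111*, 10-00*, 10-10*, 100-0*, 101-0*, 101-1*, 1010-*, 1011-*, 11-01*, 11-10*, 11-11*, 110-1*, 1101-*, 111-1*, 1111-*
[col 2] --110, 1--10, 1-1-1, 1-11-, 10--0, 101--, 11--1, 11-1-
Prime implicants: --110, -0000, -0101, 0-000, 00011, 01-00, 011-0, 1--10, 1-1-1, 1-11-, 10--0, 101--, 11--1, 11-1-
PI chart (minterm → PIs covering it):
  0 | -0000,0-000
  3 | 00011  (sole → essential)
  5 | -0101  (sole → essential)
  6 | --110  (sole → essential)
  8 | 0-000,01-00
  12 | 01-00,011-0
  14 | --110,011-0
  16 | -0000,10--0
  18 | 1--10,10--0
  20 | 10--0,101--
  21 | -0101,1-1-1,101--
  22 | --110,1--10,1-11-,10--0,101--
  23 | 1-1-1,1-11-,101--
  25 | 11--1  (sole → essential)
  27 | 11--1,11-1-
  29 | 1-1-1,11--1
  31 | 1-1-1,1-11-,11--1,11-1-
Essential prime implicants: --110, -0101, 00011, 11--1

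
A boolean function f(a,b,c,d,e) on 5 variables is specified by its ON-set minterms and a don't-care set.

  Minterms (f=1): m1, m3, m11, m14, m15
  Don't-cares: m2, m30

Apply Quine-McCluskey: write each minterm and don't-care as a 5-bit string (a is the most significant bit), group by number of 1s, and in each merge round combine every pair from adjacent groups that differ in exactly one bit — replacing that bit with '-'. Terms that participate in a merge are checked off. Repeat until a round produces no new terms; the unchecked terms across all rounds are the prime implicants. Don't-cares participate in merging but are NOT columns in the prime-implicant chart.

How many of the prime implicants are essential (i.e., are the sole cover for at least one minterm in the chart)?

1

size-2^0 implicants → 00001(✓)  00010(✓)  00011(✓)  01011(✓)  01110(✓)  01111(✓)  11110(✓)
size-2^1 implicants → -1110  0-011  000-1  0001-  01-11  0111-
Unchecked terms (primes): -1110, 0-011, 000-1, 0001-, 01-11, 0111-
Minterm coverage:
  m1 ⊆ 000-1 [E]
  m3 ⊆ 0-011,000-1,0001-
  m11 ⊆ 0-011,01-11
  m14 ⊆ -1110,0111-
  m15 ⊆ 01-11,0111-
E = {000-1}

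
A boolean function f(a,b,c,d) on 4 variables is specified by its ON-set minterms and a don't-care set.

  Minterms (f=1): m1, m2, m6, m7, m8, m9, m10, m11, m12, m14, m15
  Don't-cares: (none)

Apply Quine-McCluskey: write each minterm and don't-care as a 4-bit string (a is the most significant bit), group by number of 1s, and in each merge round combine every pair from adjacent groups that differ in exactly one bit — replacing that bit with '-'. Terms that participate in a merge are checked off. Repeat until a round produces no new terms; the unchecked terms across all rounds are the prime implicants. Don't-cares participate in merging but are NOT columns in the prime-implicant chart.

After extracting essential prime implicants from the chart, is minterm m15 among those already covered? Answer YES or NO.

YES

size-2^0 implicants → 0001(✓)  0010(✓)  0110(✓)  0111(✓)  1000(✓)  1001(✓)  1010(✓)  1011(✓)  1100(✓)  1110(✓)  1111(✓)
size-2^1 implicants → -001  -010(✓)  -110(✓)  -111(✓)  0-10(✓)  011-(✓)  1-00(✓)  1-10(✓)  1-11(✓)  10-0(✓)  10-1(✓)  100-(✓)  101-(✓)  11-0(✓)  111-(✓)
size-2^2 implicants → --10  -11-  1--0  1-1-  10--
Unchecked terms (primes): --10, -001, -11-, 1--0, 1-1-, 10--
Minterm coverage:
  m1 ⊆ -001 [E]
  m2 ⊆ --10 [E]
  m6 ⊆ --10,-11-
  m7 ⊆ -11- [E]
  m8 ⊆ 1--0,10--
  m9 ⊆ -001,10--
  m10 ⊆ --10,1--0,1-1-,10--
  m11 ⊆ 1-1-,10--
  m12 ⊆ 1--0 [E]
  m14 ⊆ --10,-11-,1--0,1-1-
  m15 ⊆ -11-,1-1-
E = {--10, -001, -11-, 1--0}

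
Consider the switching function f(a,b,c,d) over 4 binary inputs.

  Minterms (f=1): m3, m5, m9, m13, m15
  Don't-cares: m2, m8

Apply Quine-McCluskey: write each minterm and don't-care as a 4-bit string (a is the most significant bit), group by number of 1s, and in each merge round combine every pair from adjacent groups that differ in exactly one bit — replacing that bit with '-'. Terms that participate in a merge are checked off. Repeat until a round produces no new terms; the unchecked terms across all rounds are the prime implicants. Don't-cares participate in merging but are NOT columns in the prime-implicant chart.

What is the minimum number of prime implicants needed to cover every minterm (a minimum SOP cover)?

size-2^0 implicants → 0010(✓)  0011(✓)  0101(✓)  1000(✓)  1001(✓)  1101(✓)  1111(✓)
size-2^1 implicants → -101  001-  1-01  100-  11-1
Unchecked terms (primes): -101, 001-, 1-01, 100-, 11-1
Minterm coverage:
  m3 ⊆ 001- [E]
  m5 ⊆ -101 [E]
  m9 ⊆ 1-01,100-
  m13 ⊆ -101,1-01,11-1
  m15 ⊆ 11-1 [E]
E = {-101, 001-, 11-1}
Petrick residual → 1-01
Cover = bc'd + a'b'c + ac'd + abd  |cover|=4

4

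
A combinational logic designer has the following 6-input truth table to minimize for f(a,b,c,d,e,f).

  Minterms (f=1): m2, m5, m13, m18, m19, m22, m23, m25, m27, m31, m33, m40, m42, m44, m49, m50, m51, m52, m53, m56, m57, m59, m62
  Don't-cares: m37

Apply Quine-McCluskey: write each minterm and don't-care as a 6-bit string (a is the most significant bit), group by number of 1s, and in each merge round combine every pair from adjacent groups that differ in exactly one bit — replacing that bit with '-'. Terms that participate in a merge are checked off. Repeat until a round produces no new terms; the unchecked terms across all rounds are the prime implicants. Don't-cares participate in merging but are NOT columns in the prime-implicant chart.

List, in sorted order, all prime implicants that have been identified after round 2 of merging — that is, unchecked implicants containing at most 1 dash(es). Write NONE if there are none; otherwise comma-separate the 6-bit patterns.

-00101, 0-0010, 00-101, 1-1000, 101-00, 1010-0, 11010-, 11100-, 111110

Round 0: 000010✓ 000101✓ 001101✓ 010010✓ 010011✓ 010110✓ 010111✓ 011001✓ 011011✓ 011111✓ 100001✓ 100101✓ 101000✓ 101010✓ 101100✓ 110001✓ 110010✓ 110011✓ 110100✓ 110101✓ 111000✓ 111001✓ 111011✓ 111110
Round 1: -00101 -10010✓ -10011✓ -11001✓ -11011✓ 0-0010 00-101 01-011✓ 01-111✓ 010-10✓ 010-11✓ 01001-✓ 01011-✓ 011-11✓ 0110-1✓ 1-0001✓ 1-0101✓ 1-1000 100-01✓ 101-00 1010-0 11-001✓ 11-011✓ 110-01✓ 1100-1✓ 11001-✓ 11010- 1110-1✓ 11100-
Round 2: -1-011 -1001- -110-1 01--11 010-1- 1-0-01 11-0-1
PIs = {-00101, -1-011, -1001-, -110-1, 0-0010, 00-101, 01--11, 010-1-, 1-0-01, 1-1000, 101-00, 1010-0, 11-0-1, 11010-, 11100-, 111110}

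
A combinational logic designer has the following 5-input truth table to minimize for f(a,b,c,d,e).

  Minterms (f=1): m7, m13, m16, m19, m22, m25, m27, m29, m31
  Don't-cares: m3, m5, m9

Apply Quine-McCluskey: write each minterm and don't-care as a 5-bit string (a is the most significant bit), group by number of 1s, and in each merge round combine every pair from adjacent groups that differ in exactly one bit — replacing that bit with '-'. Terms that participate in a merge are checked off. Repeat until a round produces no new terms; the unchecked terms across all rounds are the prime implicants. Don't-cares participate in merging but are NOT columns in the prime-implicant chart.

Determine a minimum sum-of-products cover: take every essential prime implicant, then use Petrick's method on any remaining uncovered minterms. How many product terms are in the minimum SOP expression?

6

[col 0] 00011*, 00101*, 00111*, 01001*, 01101*, 10000, 10011*, 10110, 11001*, 11011*, 11101*, 11111*
[col 1] -0011, -1001*, -1101*, 0-101, 00-11, 001-1, 01-01*, 1-011, 11-01*, 11-11*, 110-1*, 111-1*
[col 2] -1-01, 11--1
Prime implicants: -0011, -1-01, 0-101, 00-11, 001-1, 1-011, 10000, 10110, 11--1
PI chart (minterm → PIs covering it):
  7 | 00-11,001-1
  13 | -1-01,0-101
  16 | 10000  (sole → essential)
  19 | -0011,1-011
  22 | 10110  (sole → essential)
  25 | -1-01,11--1
  27 | 1-011,11--1
  29 | -1-01,11--1
  31 | 11--1  (sole → essential)
Essential prime implicants: 10000, 10110, 11--1
Petrick residual → -0011, -1-01, 00-11
Minimum SOP uses 6 PIs: b'c'de + bd'e + a'b'de + ab'c'd'e' + ab'cde' + abe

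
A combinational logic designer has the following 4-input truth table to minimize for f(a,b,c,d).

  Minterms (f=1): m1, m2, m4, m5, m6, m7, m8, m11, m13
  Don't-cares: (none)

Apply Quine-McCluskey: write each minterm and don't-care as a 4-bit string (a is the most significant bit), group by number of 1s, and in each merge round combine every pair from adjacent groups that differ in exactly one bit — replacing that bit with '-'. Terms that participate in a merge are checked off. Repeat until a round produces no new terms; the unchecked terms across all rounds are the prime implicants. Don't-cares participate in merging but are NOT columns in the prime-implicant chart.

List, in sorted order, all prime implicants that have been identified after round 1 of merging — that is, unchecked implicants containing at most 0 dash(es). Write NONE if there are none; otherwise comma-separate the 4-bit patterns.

1000, 1011

Round 0: 0001✓ 0010✓ 0100✓ 0101✓ 0110✓ 0111✓ 1000 1011 1101✓
Round 1: -101 0-01 0-10 01-0✓ 01-1✓ 010-✓ 011-✓
Round 2: 01--
PIs = {-101, 0-01, 0-10, 01--, 1000, 1011}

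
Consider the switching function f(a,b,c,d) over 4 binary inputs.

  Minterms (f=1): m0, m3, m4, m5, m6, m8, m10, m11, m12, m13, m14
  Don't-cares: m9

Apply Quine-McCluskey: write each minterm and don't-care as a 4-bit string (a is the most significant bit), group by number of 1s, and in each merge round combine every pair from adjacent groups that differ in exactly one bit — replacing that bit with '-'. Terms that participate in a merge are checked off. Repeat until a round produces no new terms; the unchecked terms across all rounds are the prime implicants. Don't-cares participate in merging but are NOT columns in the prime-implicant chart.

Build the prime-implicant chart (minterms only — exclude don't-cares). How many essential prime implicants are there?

[col 0] 0000*, 0011*, 0100*, 0101*, 0110*, 1000*, 1001*, 1010*, 1011*, 1100*, 1101*, 1110*
[col 1] -000*, -011, -100*, -101*, -110*, 0-00*, 01-0*, 010-*, 1-00*, 1-01*, 1-10*, 10-0*, 10-1*, 100-*, 101-*, 11-0*, 110-*
[col 2] --00, -1-0, -10-, 1--0, 1-0-, 10--
Prime implicants: --00, -011, -1-0, -10-, 1--0, 1-0-, 10--
PI chart (minterm → PIs covering it):
  0 | --00  (sole → essential)
  3 | -011  (sole → essential)
  4 | --00,-1-0,-10-
  5 | -10-  (sole → essential)
  6 | -1-0  (sole → essential)
  8 | --00,1--0,1-0-,10--
  10 | 1--0,10--
  11 | -011,10--
  12 | --00,-1-0,-10-,1--0,1-0-
  13 | -10-,1-0-
  14 | -1-0,1--0
Essential prime implicants: --00, -011, -1-0, -10-

4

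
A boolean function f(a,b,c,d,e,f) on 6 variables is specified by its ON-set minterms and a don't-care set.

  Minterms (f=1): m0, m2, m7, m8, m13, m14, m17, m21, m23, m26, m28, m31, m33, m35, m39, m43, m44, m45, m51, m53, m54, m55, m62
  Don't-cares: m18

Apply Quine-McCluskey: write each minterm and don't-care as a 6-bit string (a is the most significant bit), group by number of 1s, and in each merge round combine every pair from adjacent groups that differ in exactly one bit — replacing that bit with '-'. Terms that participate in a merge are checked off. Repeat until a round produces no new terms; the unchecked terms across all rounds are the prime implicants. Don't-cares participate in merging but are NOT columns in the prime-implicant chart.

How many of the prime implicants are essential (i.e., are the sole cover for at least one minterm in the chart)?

size-2^0 implicants → 000000(✓)  000010(✓)  000111(✓)  001000(✓)  001101(✓)  001110  010001(✓)  010010(✓)  010101(✓)  010111(✓)  011010(✓)  011100  011111(✓)  100001(✓)  100011(✓)  100111(✓)  101011(✓)  101100(✓)  101101(✓)  110011(✓)  110101(✓)  110110(✓)  110111(✓)  111110(✓)
size-2^1 implicants → -00111(✓)  -01101  -10101(✓)  -10111(✓)  0-0010  0-0111(✓)  00-000  0000-0  01-010  01-111  010-01  0101-1(✓)  1-0011(✓)  1-0111(✓)  10-011  100-11(✓)  1000-1  10110-  11-110  110-11(✓)  1101-1(✓)  11011-
size-2^2 implicants → --0111  -101-1  1-0-11
Unchecked terms (primes): --0111, -01101, -101-1, 0-0010, 00-000, 0000-0, 001110, 01-010, 01-111, 010-01, 011100, 1-0-11, 10-011, 1000-1, 10110-, 11-110, 11011-
Minterm coverage:
  m0 ⊆ 00-000,0000-0
  m2 ⊆ 0-0010,0000-0
  m7 ⊆ --0111 [E]
  m8 ⊆ 00-000 [E]
  m13 ⊆ -01101 [E]
  m14 ⊆ 001110 [E]
  m17 ⊆ 010-01 [E]
  m21 ⊆ -101-1,010-01
  m23 ⊆ --0111,-101-1,01-111
  m26 ⊆ 01-010 [E]
  m28 ⊆ 011100 [E]
  m31 ⊆ 01-111 [E]
  m33 ⊆ 1000-1 [E]
  m35 ⊆ 1-0-11,10-011,1000-1
  m39 ⊆ --0111,1-0-11
  m43 ⊆ 10-011 [E]
  m44 ⊆ 10110- [E]
  m45 ⊆ -01101,10110-
  m51 ⊆ 1-0-11 [E]
  m53 ⊆ -101-1 [E]
  m54 ⊆ 11-110,11011-
  m55 ⊆ --0111,-101-1,1-0-11,11011-
  m62 ⊆ 11-110 [E]
E = {--0111, -01101, -101-1, 00-000, 001110, 01-010, 01-111, 010-01, 011100, 1-0-11, 10-011, 1000-1, 10110-, 11-110}

14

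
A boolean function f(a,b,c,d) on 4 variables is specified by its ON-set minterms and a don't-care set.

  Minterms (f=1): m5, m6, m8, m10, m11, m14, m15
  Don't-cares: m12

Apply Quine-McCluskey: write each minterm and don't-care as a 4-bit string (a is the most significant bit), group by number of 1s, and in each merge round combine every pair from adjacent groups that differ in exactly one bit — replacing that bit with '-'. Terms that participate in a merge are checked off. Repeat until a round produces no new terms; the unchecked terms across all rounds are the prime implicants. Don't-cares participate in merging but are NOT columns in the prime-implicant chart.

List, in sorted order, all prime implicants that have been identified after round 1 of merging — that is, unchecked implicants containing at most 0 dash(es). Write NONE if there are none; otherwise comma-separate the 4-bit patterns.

0101

size-2^0 implicants → 0101  0110(✓)  1000(✓)  1010(✓)  1011(✓)  1100(✓)  1110(✓)  1111(✓)
size-2^1 implicants → -110  1-00(✓)  1-10(✓)  1-11(✓)  10-0(✓)  101-(✓)  11-0(✓)  111-(✓)
size-2^2 implicants → 1--0  1-1-
Unchecked terms (primes): -110, 0101, 1--0, 1-1-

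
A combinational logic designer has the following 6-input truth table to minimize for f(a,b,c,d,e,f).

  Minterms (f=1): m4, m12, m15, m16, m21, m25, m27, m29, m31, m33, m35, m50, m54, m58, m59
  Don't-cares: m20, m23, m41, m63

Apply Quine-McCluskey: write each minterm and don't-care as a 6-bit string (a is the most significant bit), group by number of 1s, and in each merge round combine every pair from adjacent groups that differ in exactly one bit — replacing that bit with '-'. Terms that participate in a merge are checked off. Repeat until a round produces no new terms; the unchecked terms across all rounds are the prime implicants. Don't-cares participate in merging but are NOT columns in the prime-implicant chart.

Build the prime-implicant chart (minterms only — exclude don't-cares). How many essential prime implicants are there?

Round 0: 000100✓ 001100✓ 001111✓ 010000✓ 010100✓ 010101✓ 010111✓ 011001✓ 011011✓ 011101✓ 011111✓ 100001✓ 100011✓ 101001✓ 110010✓ 110110✓ 111010✓ 111011✓ 111111✓
Round 1: -11011✓ -11111✓ 0-0100 0-1111 00-100 01-101✓ 01-111✓ 010-00 0101-1✓ 01010- 011-01✓ 011-11✓ 0110-1✓ 0111-1✓ 10-001 1000-1 11-010 110-10 111-11✓ 11101-
Round 2: -11-11 01-1-1 011--1
PIs = {-11-11, 0-0100, 0-1111, 00-100, 01-1-1, 010-00, 01010-, 011--1, 10-001, 1000-1, 11-010, 110-10, 11101-}
Coverage chart:
  m4: 0-0100,00-100
  m12: 00-100 ←essential
  m15: 0-1111 ←essential
  m16: 010-00 ←essential
  m21: 01-1-1,01010-
  m25: 011--1 ←essential
  m27: -11-11,011--1
  m29: 01-1-1,011--1
  m31: -11-11,0-1111,01-1-1,011--1
  m33: 10-001,1000-1
  m35: 1000-1 ←essential
  m50: 11-010,110-10
  m54: 110-10 ←essential
  m58: 11-010,11101-
  m59: -11-11,11101-
Essential: 0-1111, 00-100, 010-00, 011--1, 1000-1, 110-10

6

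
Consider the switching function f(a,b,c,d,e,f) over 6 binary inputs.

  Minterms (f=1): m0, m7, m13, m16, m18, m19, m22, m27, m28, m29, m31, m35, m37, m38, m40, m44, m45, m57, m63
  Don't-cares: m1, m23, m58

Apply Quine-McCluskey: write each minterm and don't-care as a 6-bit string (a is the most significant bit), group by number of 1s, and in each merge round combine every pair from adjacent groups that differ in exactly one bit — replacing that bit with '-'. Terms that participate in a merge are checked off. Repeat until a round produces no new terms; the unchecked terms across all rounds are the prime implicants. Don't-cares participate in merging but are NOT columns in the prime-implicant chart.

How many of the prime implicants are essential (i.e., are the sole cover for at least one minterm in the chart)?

10

Round 0: 000000✓ 000001✓ 000111✓ 001101✓ 010000✓ 010010✓ 010011✓ 010110✓ 010111✓ 011011✓ 011100✓ 011101✓ 011111✓ 100011 100101✓ 100110 101000✓ 101100✓ 101101✓ 111001 111010 111111✓
Round 1: -01101 -11111 0-0000 0-0111 0-1101 00000- 01-011✓ 01-111✓ 010-10✓ 010-11✓ 0100-0 01001-✓ 01011-✓ 011-11✓ 0111-1 01110- 10-101 101-00 10110-
Round 2: 01--11 010-1-
PIs = {-01101, -11111, 0-0000, 0-0111, 0-1101, 00000-, 01--11, 010-1-, 0100-0, 0111-1, 01110-, 10-101, 100011, 100110, 101-00, 10110-, 111001, 111010}
Coverage chart:
  m0: 0-0000,00000-
  m7: 0-0111 ←essential
  m13: -01101,0-1101
  m16: 0-0000,0100-0
  m18: 010-1-,0100-0
  m19: 01--11,010-1-
  m22: 010-1- ←essential
  m27: 01--11 ←essential
  m28: 01110- ←essential
  m29: 0-1101,0111-1,01110-
  m31: -11111,01--11,0111-1
  m35: 100011 ←essential
  m37: 10-101 ←essential
  m38: 100110 ←essential
  m40: 101-00 ←essential
  m44: 101-00,10110-
  m45: -01101,10-101,10110-
  m57: 111001 ←essential
  m63: -11111 ←essential
Essential: -11111, 0-0111, 01--11, 010-1-, 01110-, 10-101, 100011, 100110, 101-00, 111001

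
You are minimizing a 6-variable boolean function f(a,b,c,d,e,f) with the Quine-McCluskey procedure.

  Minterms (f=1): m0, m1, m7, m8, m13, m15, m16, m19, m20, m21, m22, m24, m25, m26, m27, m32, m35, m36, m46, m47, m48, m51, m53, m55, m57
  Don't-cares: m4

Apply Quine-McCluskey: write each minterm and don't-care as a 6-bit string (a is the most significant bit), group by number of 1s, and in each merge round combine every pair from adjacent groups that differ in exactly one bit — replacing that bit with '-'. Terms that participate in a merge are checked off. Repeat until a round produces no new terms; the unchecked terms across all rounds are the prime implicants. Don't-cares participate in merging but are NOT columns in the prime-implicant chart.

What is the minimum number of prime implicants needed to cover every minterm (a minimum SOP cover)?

14

[col 0] 000000*, 000001*, 000100*, 000111*, 001000*, 001101*, 001111*, 010000*, 010011*, 010100*, 010101*, 010110*, 011000*, 011001*, 011010*, 011011*, 100000*, 100011*, 100100*, 101110*, 101111*, 110000*, 110011*, 110101*, 110111*, 111001*
[col 1] -00000*, -00100*, -01111, -10000*, -10011, -10101, -11001, 0-0000*, 0-0100*, 0-1000*, 00-000*, 00-111, 000-00*, 00000-, 0011-1, 01-000*, 01-011, 010-00*, 0101-0, 01010-, 0110-0*, 0110-1*, 01100-*, 01101-*, 1-0000*, 1-0011, 100-00*, 10111-, 110-11, 1101-1
[col 2] --0000, -00-00, 0--000, 0-0-00, 0110--
Prime implicants: --0000, -00-00, -01111, -10011, -10101, -11001, 0--000, 0-0-00, 00-111, 00000-, 0011-1, 01-011, 0101-0, 01010-, 0110--, 1-0011, 10111-, 110-11, 1101-1
PI chart (minterm → PIs covering it):
  0 | --0000,-00-00,0--000,0-0-00,00000-
  1 | 00000-  (sole → essential)
  7 | 00-111  (sole → essential)
  8 | 0--000  (sole → essential)
  13 | 0011-1  (sole → essential)
  15 | -01111,00-111,0011-1
  16 | --0000,0--000,0-0-00
  19 | -10011,01-011
  20 | 0-0-00,0101-0,01010-
  21 | -10101,01010-
  22 | 0101-0  (sole → essential)
  24 | 0--000,0110--
  25 | -11001,0110--
  26 | 0110--  (sole → essential)
  27 | 01-011,0110--
  32 | --0000,-00-00
  35 | 1-0011  (sole → essential)
  36 | -00-00  (sole → essential)
  46 | 10111-  (sole → essential)
  47 | -01111,10111-
  48 | --0000  (sole → essential)
  51 | -10011,1-0011,110-11
  53 | -10101,1101-1
  55 | 110-11,1101-1
  57 | -11001  (sole → essential)
Essential prime implicants: --0000, -00-00, -11001, 0--000, 00-111, 00000-, 0011-1, 0101-0, 0110--, 1-0011, 10111-
Petrick residual → -10011, -10101, 110-11
Minimum SOP uses 14 PIs: c'd'e'f' + b'c'e'f' + bc'd'ef + bc'de'f + bcd'e'f + a'd'e'f' + a'b'def + a'b'c'd'e' + a'b'cdf + a'bc'df' + a'bcd' + ac'd'ef + ab'cde + abc'ef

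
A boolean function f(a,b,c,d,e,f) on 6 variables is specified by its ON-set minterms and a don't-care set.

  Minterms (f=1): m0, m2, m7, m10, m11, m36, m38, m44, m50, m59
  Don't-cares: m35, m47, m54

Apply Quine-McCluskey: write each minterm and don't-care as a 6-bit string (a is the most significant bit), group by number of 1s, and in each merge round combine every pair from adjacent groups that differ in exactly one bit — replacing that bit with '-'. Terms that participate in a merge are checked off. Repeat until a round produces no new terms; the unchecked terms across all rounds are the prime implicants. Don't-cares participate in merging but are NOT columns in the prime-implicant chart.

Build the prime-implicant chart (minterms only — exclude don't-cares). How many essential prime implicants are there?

size-2^0 implicants → 000000(✓)  000010(✓)  000111  001010(✓)  001011(✓)  100011  100100(✓)  100110(✓)  101100(✓)  101111  110010(✓)  110110(✓)  111011
size-2^1 implicants → 00-010  0000-0  00101-  1-0110  10-100  1001-0  110-10
Unchecked terms (primes): 00-010, 0000-0, 000111, 00101-, 1-0110, 10-100, 100011, 1001-0, 101111, 110-10, 111011
Minterm coverage:
  m0 ⊆ 0000-0 [E]
  m2 ⊆ 00-010,0000-0
  m7 ⊆ 000111 [E]
  m10 ⊆ 00-010,00101-
  m11 ⊆ 00101- [E]
  m36 ⊆ 10-100,1001-0
  m38 ⊆ 1-0110,1001-0
  m44 ⊆ 10-100 [E]
  m50 ⊆ 110-10 [E]
  m59 ⊆ 111011 [E]
E = {0000-0, 000111, 00101-, 10-100, 110-10, 111011}

6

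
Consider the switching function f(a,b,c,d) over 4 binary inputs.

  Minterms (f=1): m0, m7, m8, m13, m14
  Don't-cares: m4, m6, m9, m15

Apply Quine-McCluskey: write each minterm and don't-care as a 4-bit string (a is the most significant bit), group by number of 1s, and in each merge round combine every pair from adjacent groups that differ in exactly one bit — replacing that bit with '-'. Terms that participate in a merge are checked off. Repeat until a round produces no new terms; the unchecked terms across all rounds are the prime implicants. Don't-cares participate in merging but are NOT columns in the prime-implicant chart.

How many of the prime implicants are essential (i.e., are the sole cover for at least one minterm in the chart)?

1

[col 0] 0000*, 0100*, 0110*, 0111*, 1000*, 1001*, 1101*, 1110*, 1111*
[col 1] -000, -110*, -111*, 0-00, 01-0, 011-*, 1-01, 100-, 11-1, 111-*
[col 2] -11-
Prime implicants: -000, -11-, 0-00, 01-0, 1-01, 100-, 11-1
PI chart (minterm → PIs covering it):
  0 | -000,0-00
  7 | -11-  (sole → essential)
  8 | -000,100-
  13 | 1-01,11-1
  14 | -11-  (sole → essential)
Essential prime implicants: -11-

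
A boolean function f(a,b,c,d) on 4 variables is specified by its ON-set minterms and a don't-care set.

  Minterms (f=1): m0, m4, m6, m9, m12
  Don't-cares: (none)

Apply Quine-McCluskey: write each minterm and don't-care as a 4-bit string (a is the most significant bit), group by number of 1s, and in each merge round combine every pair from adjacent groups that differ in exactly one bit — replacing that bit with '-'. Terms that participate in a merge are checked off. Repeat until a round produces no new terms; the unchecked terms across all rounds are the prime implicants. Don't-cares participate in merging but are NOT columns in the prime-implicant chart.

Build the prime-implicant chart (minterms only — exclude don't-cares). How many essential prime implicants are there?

4

[col 0] 0000*, 0100*, 0110*, 1001, 1100*
[col 1] -100, 0-00, 01-0
Prime implicants: -100, 0-00, 01-0, 1001
PI chart (minterm → PIs covering it):
  0 | 0-00  (sole → essential)
  4 | -100,0-00,01-0
  6 | 01-0  (sole → essential)
  9 | 1001  (sole → essential)
  12 | -100  (sole → essential)
Essential prime implicants: -100, 0-00, 01-0, 1001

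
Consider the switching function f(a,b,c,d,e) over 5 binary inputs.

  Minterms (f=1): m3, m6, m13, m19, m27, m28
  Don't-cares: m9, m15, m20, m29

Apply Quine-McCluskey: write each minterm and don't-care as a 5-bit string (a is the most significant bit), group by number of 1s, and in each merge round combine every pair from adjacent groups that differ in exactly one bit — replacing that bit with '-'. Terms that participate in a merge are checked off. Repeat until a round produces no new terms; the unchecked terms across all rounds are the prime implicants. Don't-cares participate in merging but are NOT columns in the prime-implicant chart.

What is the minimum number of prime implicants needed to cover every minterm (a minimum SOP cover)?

[col 0] 00011*, 00110, 01001*, 01101*, 01111*, 10011*, 10100*, 11011*, 11100*, 11101*
[col 1] -0011, -1101, 01-01, 011-1, 1-011, 1-100, 1110-
Prime implicants: -0011, -1101, 00110, 01-01, 011-1, 1-011, 1-100, 1110-
PI chart (minterm → PIs covering it):
  3 | -0011  (sole → essential)
  6 | 00110  (sole → essential)
  13 | -1101,01-01,011-1
  19 | -0011,1-011
  27 | 1-011  (sole → essential)
  28 | 1-100,1110-
Essential prime implicants: -0011, 00110, 1-011
Petrick residual → -1101, 1-100
Minimum SOP uses 5 PIs: b'c'de + bcd'e + a'b'cde' + ac'de + acd'e'

5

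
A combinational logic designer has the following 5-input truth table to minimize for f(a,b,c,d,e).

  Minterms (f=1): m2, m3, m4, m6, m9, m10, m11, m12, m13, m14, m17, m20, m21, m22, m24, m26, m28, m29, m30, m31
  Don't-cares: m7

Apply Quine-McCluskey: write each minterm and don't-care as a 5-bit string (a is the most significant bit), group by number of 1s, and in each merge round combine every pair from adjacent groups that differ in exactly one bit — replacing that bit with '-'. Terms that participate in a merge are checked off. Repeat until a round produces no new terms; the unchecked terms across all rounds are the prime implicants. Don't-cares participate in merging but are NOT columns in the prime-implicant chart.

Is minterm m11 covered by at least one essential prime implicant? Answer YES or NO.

[col 0] 00010*, 00011*, 00100*, 00110*, 00111*, 01001*, 01010*, 01011*, 01100*, 01101*, 01110*, 10001*, 10100*, 10101*, 10110*, 11000*, 11010*, 11100*, 11101*, 11110*, 11111*
[col 1] -0100*, -0110*, -1010*, -1100*, -1101*, -1110*, 0-010*, 0-011*, 0-100*, 0-110*, 00-10*, 00-11*, 0001-*, 001-0*, 0011-*, 01-01, 01-10*, 010-1, 0101-*, 011-0*, 0110-*, 1-100*, 1-101*, 1-110*, 10-01, 101-0*, 1010-*, 11-00*, 11-10*, 110-0*, 111-0*, 111-1*, 1110-*, 1111-*
[col 2] --100*, --110*, -01-0*, -1-10, -11-0*, -110-, 0--10, 0-01-, 0-1-0*, 00-1-, 1-1-0*, 1-10-, 11--0, 111--
[col 3] --1-0
Prime implicants: --1-0, -1-10, -110-, 0--10, 0-01-, 00-1-, 01-01, 010-1, 1-10-, 10-01, 11--0, 111--
PI chart (minterm → PIs covering it):
  2 | 0--10,0-01-,00-1-
  3 | 0-01-,00-1-
  4 | --1-0  (sole → essential)
  6 | --1-0,0--10,00-1-
  9 | 01-01,010-1
  10 | -1-10,0--10,0-01-
  11 | 0-01-,010-1
  12 | --1-0,-110-
  13 | -110-,01-01
  14 | --1-0,-1-10,0--10
  17 | 10-01  (sole → essential)
  20 | --1-0,1-10-
  21 | 1-10-,10-01
  22 | --1-0  (sole → essential)
  24 | 11--0  (sole → essential)
  26 | -1-10,11--0
  28 | --1-0,-110-,1-10-,11--0,111--
  29 | -110-,1-10-,111--
  30 | --1-0,-1-10,11--0,111--
  31 | 111--  (sole → essential)
Essential prime implicants: --1-0, 10-01, 11--0, 111--

NO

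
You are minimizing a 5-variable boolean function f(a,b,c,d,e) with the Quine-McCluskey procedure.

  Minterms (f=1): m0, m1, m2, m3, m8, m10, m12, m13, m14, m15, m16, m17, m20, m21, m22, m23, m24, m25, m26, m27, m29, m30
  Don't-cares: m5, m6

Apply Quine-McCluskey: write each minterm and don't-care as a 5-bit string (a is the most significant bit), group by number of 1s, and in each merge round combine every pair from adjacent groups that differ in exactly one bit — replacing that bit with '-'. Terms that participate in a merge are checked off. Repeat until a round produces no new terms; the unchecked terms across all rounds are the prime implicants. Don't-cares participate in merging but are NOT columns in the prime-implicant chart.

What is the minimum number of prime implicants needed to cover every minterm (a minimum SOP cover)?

[col 0] 00000*, 00001*, 00010*, 00011*, 00101*, 00110*, 01000*, 01010*, 01100*, 01101*, 01110*, 01111*, 10000*, 10001*, 10100*, 10101*, 10110*, 10111*, 11000*, 11001*, 11010*, 11011*, 11101*, 11110*
[col 1] -0000*, -0001*, -0101*, -0110*, -1000*, -1010*, -1101*, -1110*, 0-000*, 0-010*, 0-101*, 0-110*, 00-01*, 00-10*, 000-0*, 000-1*, 0000-*, 0001-*, 01-00*, 01-10*, 010-0*, 011-0*, 011-1*, 0110-*, 0111-*, 1-000*, 1-001*, 1-101*, 1-110*, 10-00*, 10-01*, 1000-*, 101-0*, 101-1*, 1010-*, 1011-*, 11-01*, 11-10*, 110-0*, 110-1*, 1100-*, 1101-*
[col 2] --000, --101, --110, -0-01, -000-, -1-10, -10-0, 0--10, 0-0-0, 000--, 01--0, 011--, 1--01, 1-00-, 10-0-, 101--, 110--
Prime implicants: --000, --101, --110, -0-01, -000-, -1-10, -10-0, 0--10, 0-0-0, 000--, 01--0, 011--, 1--01, 1-00-, 10-0-, 101--, 110--
PI chart (minterm → PIs covering it):
  0 | --000,-000-,0-0-0,000--
  1 | -0-01,-000-,000--
  2 | 0--10,0-0-0,000--
  3 | 000--  (sole → essential)
  8 | --000,-10-0,0-0-0,01--0
  10 | -1-10,-10-0,0--10,0-0-0,01--0
  12 | 01--0,011--
  13 | --101,011--
  14 | --110,-1-10,0--10,01--0,011--
  15 | 011--  (sole → essential)
  16 | --000,-000-,1-00-,10-0-
  17 | -0-01,-000-,1--01,1-00-,10-0-
  20 | 10-0-,101--
  21 | --101,-0-01,1--01,10-0-,101--
  22 | --110,101--
  23 | 101--  (sole → essential)
  24 | --000,-10-0,1-00-,110--
  25 | 1--01,1-00-,110--
  26 | -1-10,-10-0,110--
  27 | 110--  (sole → essential)
  29 | --101,1--01
  30 | --110,-1-10
Essential prime implicants: 000--, 011--, 101--, 110--
Petrick residual → --000, -1-10, 1--01
Minimum SOP uses 7 PIs: c'd'e' + bde' + a'b'c' + a'bc + ad'e + ab'c + abc'

7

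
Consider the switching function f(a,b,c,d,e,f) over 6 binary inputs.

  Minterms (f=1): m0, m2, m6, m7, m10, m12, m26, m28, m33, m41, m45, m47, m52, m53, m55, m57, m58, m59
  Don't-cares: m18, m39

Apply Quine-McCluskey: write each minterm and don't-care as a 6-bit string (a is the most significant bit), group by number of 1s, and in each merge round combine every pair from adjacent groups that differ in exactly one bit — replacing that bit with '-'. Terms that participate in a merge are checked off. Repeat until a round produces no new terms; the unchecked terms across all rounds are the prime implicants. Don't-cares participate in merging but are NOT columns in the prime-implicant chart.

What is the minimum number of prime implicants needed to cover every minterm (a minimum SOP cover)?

10

[col 0] 000000*, 000010*, 000110*, 000111*, 001010*, 001100*, 010010*, 011010*, 011100*, 100001*, 100111*, 101001*, 101101*, 101111*, 110100*, 110101*, 110111*, 111001*, 111010*, 111011*
[col 1] -00111, -11010, 0-0010*, 0-1010*, 0-1100, 00-010*, 000-10, 0000-0, 00011-, 01-010*, 1-0111, 1-1001, 10-001, 10-111, 101-01, 1011-1, 1101-1, 11010-, 1110-1, 11101-
[col 2] 0--010
Prime implicants: -00111, -11010, 0--010, 0-1100, 000-10, 0000-0, 00011-, 1-0111, 1-1001, 10-001, 10-111, 101-01, 1011-1, 1101-1, 11010-, 1110-1, 11101-
PI chart (minterm → PIs covering it):
  0 | 0000-0  (sole → essential)
  2 | 0--010,000-10,0000-0
  6 | 000-10,00011-
  7 | -00111,00011-
  10 | 0--010  (sole → essential)
  12 | 0-1100  (sole → essential)
  26 | -11010,0--010
  28 | 0-1100  (sole → essential)
  33 | 10-001  (sole → essential)
  41 | 1-1001,10-001,101-01
  45 | 101-01,1011-1
  47 | 10-111,1011-1
  52 | 11010-  (sole → essential)
  53 | 1101-1,11010-
  55 | 1-0111,1101-1
  57 | 1-1001,1110-1
  58 | -11010,11101-
  59 | 1110-1,11101-
Essential prime implicants: 0--010, 0-1100, 0000-0, 10-001, 11010-
Petrick residual → -11010, 00011-, 1-0111, 1011-1, 1110-1
Minimum SOP uses 10 PIs: bcd'ef' + a'd'ef' + a'cde'f' + a'b'c'd'f' + a'b'c'de + ac'def + ab'd'e'f + ab'cdf + abc'de' + abcd'f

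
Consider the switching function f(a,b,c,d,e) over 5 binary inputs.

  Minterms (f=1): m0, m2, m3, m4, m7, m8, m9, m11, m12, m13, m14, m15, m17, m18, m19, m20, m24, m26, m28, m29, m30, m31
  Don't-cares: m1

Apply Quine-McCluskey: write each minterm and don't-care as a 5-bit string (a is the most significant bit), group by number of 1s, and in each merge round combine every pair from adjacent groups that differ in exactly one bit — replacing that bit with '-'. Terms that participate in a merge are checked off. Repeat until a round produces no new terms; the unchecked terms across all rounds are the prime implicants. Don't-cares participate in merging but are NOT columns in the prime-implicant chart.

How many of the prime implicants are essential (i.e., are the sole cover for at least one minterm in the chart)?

size-2^0 implicants → 00000(✓)  00001(✓)  00010(✓)  00011(✓)  00100(✓)  00111(✓)  01000(✓)  01001(✓)  01011(✓)  01100(✓)  01101(✓)  01110(✓)  01111(✓)  10001(✓)  10010(✓)  10011(✓)  10100(✓)  11000(✓)  11010(✓)  11100(✓)  11101(✓)  11110(✓)  11111(✓)
size-2^1 implicants → -0001(✓)  -0010(✓)  -0011(✓)  -0100(✓)  -1000(✓)  -1100(✓)  -1101(✓)  -1110(✓)  -1111(✓)  0-000(✓)  0-001(✓)  0-011(✓)  0-100(✓)  0-111(✓)  00-00(✓)  00-11(✓)  000-0(✓)  000-1(✓)  0000-(✓)  0001-(✓)  01-00(✓)  01-01(✓)  01-11(✓)  010-1(✓)  0100-(✓)  011-0(✓)  011-1(✓)  0110-(✓)  0111-(✓)  1-010  1-100(✓)  100-1(✓)  1001-(✓)  11-00(✓)  11-10(✓)  110-0(✓)  111-0(✓)  111-1(✓)  1110-(✓)  1111-(✓)
size-2^2 implicants → --100  -00-1  -001-  -1-00  -11-0(✓)  -11-1(✓)  -110-(✓)  -111-(✓)  0--00  0--11  0-0-1  0-00-  000--  01--1  01-0-  011--(✓)  11--0  111--(✓)
size-2^3 implicants → -11--
Unchecked terms (primes): --100, -00-1, -001-, -1-00, -11--, 0--00, 0--11, 0-0-1, 0-00-, 000--, 01--1, 01-0-, 1-010, 11--0
Minterm coverage:
  m0 ⊆ 0--00,0-00-,000--
  m2 ⊆ -001-,000--
  m3 ⊆ -00-1,-001-,0--11,0-0-1,000--
  m4 ⊆ --100,0--00
  m7 ⊆ 0--11 [E]
  m8 ⊆ -1-00,0--00,0-00-,01-0-
  m9 ⊆ 0-0-1,0-00-,01--1,01-0-
  m11 ⊆ 0--11,0-0-1,01--1
  m12 ⊆ --100,-1-00,-11--,0--00,01-0-
  m13 ⊆ -11--,01--1,01-0-
  m14 ⊆ -11-- [E]
  m15 ⊆ -11--,0--11,01--1
  m17 ⊆ -00-1 [E]
  m18 ⊆ -001-,1-010
  m19 ⊆ -00-1,-001-
  m20 ⊆ --100 [E]
  m24 ⊆ -1-00,11--0
  m26 ⊆ 1-010,11--0
  m28 ⊆ --100,-1-00,-11--,11--0
  m29 ⊆ -11-- [E]
  m30 ⊆ -11--,11--0
  m31 ⊆ -11-- [E]
E = {--100, -00-1, -11--, 0--11}

4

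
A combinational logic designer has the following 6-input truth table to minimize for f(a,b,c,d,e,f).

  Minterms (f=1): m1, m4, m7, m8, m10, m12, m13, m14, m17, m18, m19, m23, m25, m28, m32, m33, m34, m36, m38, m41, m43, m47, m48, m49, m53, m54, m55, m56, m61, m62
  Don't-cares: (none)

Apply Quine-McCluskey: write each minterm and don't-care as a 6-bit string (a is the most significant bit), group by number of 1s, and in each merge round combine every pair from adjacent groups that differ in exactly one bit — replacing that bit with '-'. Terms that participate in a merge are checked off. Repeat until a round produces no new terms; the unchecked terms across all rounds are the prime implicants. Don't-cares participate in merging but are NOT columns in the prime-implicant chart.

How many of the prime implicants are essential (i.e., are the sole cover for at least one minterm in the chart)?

12

size-2^0 implicants → 000001(✓)  000100(✓)  000111(✓)  001000(✓)  001010(✓)  001100(✓)  001101(✓)  001110(✓)  010001(✓)  010010(✓)  010011(✓)  010111(✓)  011001(✓)  011100(✓)  100000(✓)  100001(✓)  100010(✓)  100100(✓)  100110(✓)  101001(✓)  101011(✓)  101111(✓)  110000(✓)  110001(✓)  110101(✓)  110110(✓)  110111(✓)  111000(✓)  111101(✓)  111110(✓)
size-2^1 implicants → -00001(✓)  -00100  -10001(✓)  -10111  0-0001(✓)  0-0111  0-1100  00-100  001-00(✓)  001-10(✓)  0010-0(✓)  0011-0(✓)  00110-  01-001  010-11  0100-1  01001-  1-0000(✓)  1-0001(✓)  1-0110  10-001  100-00(✓)  100-10(✓)  1000-0(✓)  10000-(✓)  1001-0(✓)  101-11  1010-1  11-000  11-101  11-110  110-01  11000-(✓)  1101-1  11011-
size-2^2 implicants → --0001  001--0  1-000-  100--0
Unchecked terms (primes): --0001, -00100, -10111, 0-0111, 0-1100, 00-100, 001--0, 00110-, 01-001, 010-11, 0100-1, 01001-, 1-000-, 1-0110, 10-001, 100--0, 101-11, 1010-1, 11-000, 11-101, 11-110, 110-01, 1101-1, 11011-
Minterm coverage:
  m1 ⊆ --0001 [E]
  m4 ⊆ -00100,00-100
  m7 ⊆ 0-0111 [E]
  m8 ⊆ 001--0 [E]
  m10 ⊆ 001--0 [E]
  m12 ⊆ 0-1100,00-100,001--0,00110-
  m13 ⊆ 00110- [E]
  m14 ⊆ 001--0 [E]
  m17 ⊆ --0001,01-001,0100-1
  m18 ⊆ 01001- [E]
  m19 ⊆ 010-11,0100-1,01001-
  m23 ⊆ -10111,0-0111,010-11
  m25 ⊆ 01-001 [E]
  m28 ⊆ 0-1100 [E]
  m32 ⊆ 1-000-,100--0
  m33 ⊆ --0001,1-000-,10-001
  m34 ⊆ 100--0 [E]
  m36 ⊆ -00100,100--0
  m38 ⊆ 1-0110,100--0
  m41 ⊆ 10-001,1010-1
  m43 ⊆ 101-11,1010-1
  m47 ⊆ 101-11 [E]
  m48 ⊆ 1-000-,11-000
  m49 ⊆ --0001,1-000-,110-01
  m53 ⊆ 11-101,110-01,1101-1
  m54 ⊆ 1-0110,11-110,11011-
  m55 ⊆ -10111,1101-1,11011-
  m56 ⊆ 11-000 [E]
  m61 ⊆ 11-101 [E]
  m62 ⊆ 11-110 [E]
E = {--0001, 0-0111, 0-1100, 001--0, 00110-, 01-001, 01001-, 100--0, 101-11, 11-000, 11-101, 11-110}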